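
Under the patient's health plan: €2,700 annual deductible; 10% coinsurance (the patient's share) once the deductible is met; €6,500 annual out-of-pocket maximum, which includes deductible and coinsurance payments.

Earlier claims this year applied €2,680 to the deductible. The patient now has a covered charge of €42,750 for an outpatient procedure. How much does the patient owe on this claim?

€3,820

Remaining deductible: €2,700 − €2,680 = €20.
The remaining €42,730 (= €42,750 − €20) moves to coinsurance.
Coinsurance: €42,730 × 10% = €4,273.
So the patient owes €20 + €4,273 = €4,293 before any cap.
Year-to-date out-of-pocket would reach €2,680 + €4,293 = €6,973, above the €6,500 maximum, so the patient pays only €6,500 − €2,680 = €3,820.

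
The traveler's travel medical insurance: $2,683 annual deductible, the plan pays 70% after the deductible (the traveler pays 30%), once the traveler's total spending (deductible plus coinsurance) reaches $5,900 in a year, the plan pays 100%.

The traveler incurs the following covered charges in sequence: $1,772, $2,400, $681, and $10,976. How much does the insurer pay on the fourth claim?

$8,410

Claim 1 — $1,772: fully absorbed by the deductible. Traveler pays $1,772; OOP now $1,772. Plan pays $1,772 − $1,772 = $0.
Claim 2 — $2,400: $911 to deductible, leaving $1,489; coinsurance $1,489 × 30% = $446.70. Cost to traveler: $1,357.70. OOP to date $3,129.70. Plan pays $2,400 − $1,357.70 = $1,042.30.
Claim 3 — $681: deductible met; 30% of $681 = $204.30. Traveler pays $204.30; OOP now $3,334. Plan pays $681 − $204.30 = $476.70.
Claim 4 — $10,976: 30% coinsurance on $10,976 = $3,292.80. Adding that to $3,334 gives $6,626.80, past the $5,900 cap; traveler pays only $5,900 − $3,334 = $2,566. Insurer: $10,976 − $2,566 = $8,410.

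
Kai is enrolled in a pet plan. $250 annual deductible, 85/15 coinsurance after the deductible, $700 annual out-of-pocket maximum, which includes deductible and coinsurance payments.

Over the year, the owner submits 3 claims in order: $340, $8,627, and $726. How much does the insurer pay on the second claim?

$8,190.50

#1 ($340): $250 to deductible, leaving $90; coinsurance $90 × 15% = $13.50. Cost to owner: $263.50. OOP to date $263.50. Insurer: $340 − $263.50 = $76.50.
#2 ($8,627): 15% coinsurance on $8,627 = $1,294.05. OOP would hit $1,557.55 > $700, so the cap limits the owner to $700 − $263.50 = $436.50. Plan pays $8,627 − $436.50 = $8,190.50.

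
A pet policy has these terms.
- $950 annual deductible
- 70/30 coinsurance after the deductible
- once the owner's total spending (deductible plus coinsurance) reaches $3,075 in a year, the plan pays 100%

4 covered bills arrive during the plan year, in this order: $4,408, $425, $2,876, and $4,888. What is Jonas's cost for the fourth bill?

Bill 1, $4,408: $950 finishes the deductible; $3,458 goes to coinsurance; owner's 30% is $1,037.40. Owner owes $1,987.40 (running OOP $1,987.40).
Bill 2, $425: deductible met; 30% of $425 = $127.50. Owner pays $127.50; OOP now $2,114.90.
Bill 3, $2,876: deductible already satisfied, so owner's share is 30% × $2,876 = $862.80. Cost to owner: $862.80. OOP to date $2,977.70.
Bill 4, $4,888: deductible met; 30% of $4,888 = $1,466.40. That would push OOP to $4,444.10, over the $3,075 cap, so owner pays $3,075 − $2,977.70 = $97.30.

$97.30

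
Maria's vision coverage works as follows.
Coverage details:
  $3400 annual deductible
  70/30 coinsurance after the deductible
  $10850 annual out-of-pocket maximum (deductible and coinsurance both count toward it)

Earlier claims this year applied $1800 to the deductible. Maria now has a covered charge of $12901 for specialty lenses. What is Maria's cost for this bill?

$4990.30

Remaining deductible: $3400 − $1800 = $1600.
That leaves $12901 − $1600 = $11301 for coinsurance.
Coinsurance: $11301 × 30% = $3390.30.
Member responsibility before any cap: $1600 + $3390.30 = $4990.30.
Year-to-date out-of-pocket becomes $1800 + $4990.30 = $6790.30, still under the $10850 maximum, so no cap applies.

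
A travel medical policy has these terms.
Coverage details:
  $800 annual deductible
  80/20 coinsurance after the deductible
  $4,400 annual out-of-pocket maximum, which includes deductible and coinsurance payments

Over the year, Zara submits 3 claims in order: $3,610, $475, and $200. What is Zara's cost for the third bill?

Claim 1 ($3,610): $800 finishes the deductible; $2,810 goes to coinsurance; 20% of $2,810 = $562. Traveler pays $1,362; OOP now $1,362.
Claim 2 ($475): deductible already satisfied, so traveler's share is 20% × $475 = $95. Cost to traveler: $95. OOP to date $1,457.
Claim 3 ($200): deductible already satisfied, so traveler's share is 20% × $200 = $40. Traveler pays $40; OOP now $1,497.

$40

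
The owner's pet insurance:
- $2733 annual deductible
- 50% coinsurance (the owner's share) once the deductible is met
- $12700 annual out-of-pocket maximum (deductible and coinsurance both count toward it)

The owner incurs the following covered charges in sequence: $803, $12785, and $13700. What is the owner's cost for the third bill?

$4539.50

Claim 1 ($803): fully absorbed by the deductible. Owner owes $803 (running OOP $803).
Claim 2 ($12785): $1930 finishes the deductible; $10855 goes to coinsurance; owner's 50% is $5427.50. Owner owes $7357.50 (running OOP $8160.50).
Claim 3 ($13700): deductible already satisfied, so owner's share is 50% × $13700 = $6850. That would push OOP to $15010.50, over the $12700 cap, so owner pays $12700 − $8160.50 = $4539.50.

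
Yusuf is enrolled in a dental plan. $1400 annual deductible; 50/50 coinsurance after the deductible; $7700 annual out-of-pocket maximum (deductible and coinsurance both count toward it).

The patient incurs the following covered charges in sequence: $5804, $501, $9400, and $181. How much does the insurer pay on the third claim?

$5552.50

Bill 1, $5804: $1400 to deductible, leaving $4404; coinsurance $4404 × 50% = $2202. Patient owes $3602 (running OOP $3602). Insurer: $5804 − $3602 = $2202.
Bill 2, $501: deductible already satisfied, so patient's share is 50% × $501 = $250.50. Patient owes $250.50 (running OOP $3852.50). Insurer: $501 − $250.50 = $250.50.
Bill 3, $9400: deductible already satisfied, so patient's share is 50% × $9400 = $4700. OOP would hit $8552.50 > $7700, so the cap limits the patient to $7700 − $3852.50 = $3847.50. Insurer: $9400 − $3847.50 = $5552.50.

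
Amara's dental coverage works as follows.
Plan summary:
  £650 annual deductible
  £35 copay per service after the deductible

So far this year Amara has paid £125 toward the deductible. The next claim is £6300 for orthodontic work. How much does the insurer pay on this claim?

£5740

Remaining deductible: £650 − £125 = £525.
The remaining £5775 (= £6300 − £525) moves to the copay.
Copay on this service: £35.
Patient responsibility: £525 + £35 = £560.
The plan picks up £6300 − £560 = £5740.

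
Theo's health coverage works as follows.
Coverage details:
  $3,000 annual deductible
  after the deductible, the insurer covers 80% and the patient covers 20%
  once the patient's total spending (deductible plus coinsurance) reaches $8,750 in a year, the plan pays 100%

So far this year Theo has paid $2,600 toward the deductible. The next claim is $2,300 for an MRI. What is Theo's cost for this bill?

$780

$2,600 of the $3,000 deductible is already met, leaving $400.
That leaves $2,300 − $400 = $1,900 for coinsurance.
Patient's 20% share of $1,900 is $380.
So the patient owes $400 + $380 = $780 before any cap.
Total out-of-pocket so far would be $2,600 + $780 = $3,380, below the $8,750 cap — no reduction.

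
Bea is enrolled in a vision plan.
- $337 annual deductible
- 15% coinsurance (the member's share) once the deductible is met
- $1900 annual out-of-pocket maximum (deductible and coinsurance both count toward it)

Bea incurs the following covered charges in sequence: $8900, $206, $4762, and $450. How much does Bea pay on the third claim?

$247.65

Claim 1 ($8900): $337 finishes the deductible; $8563 goes to coinsurance; member's 15% is $1284.45. Member owes $1621.45 (running OOP $1621.45).
Claim 2 ($206): 15% coinsurance on $206 = $30.90. Cost to member: $30.90. OOP to date $1652.35.
Claim 3 ($4762): 15% coinsurance on $4762 = $714.30. That would push OOP to $2366.65, over the $1900 cap, so member pays $1900 − $1652.35 = $247.65.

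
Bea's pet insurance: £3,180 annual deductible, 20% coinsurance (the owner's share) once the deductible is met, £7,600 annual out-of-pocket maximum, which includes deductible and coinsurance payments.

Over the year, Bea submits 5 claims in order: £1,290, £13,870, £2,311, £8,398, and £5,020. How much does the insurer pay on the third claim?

£1,848.80

Bill 1, £1,290: fully absorbed by the deductible. Owner owes £1,290 (running OOP £1,290). Plan pays £1,290 − £1,290 = £0.
Bill 2, £13,870: £1,890 finishes the deductible; £11,980 goes to coinsurance; coinsurance £11,980 × 20% = £2,396. Owner owes £4,286 (running OOP £5,576). Plan pays £13,870 − £4,286 = £9,584.
Bill 3, £2,311: deductible already satisfied, so owner's share is 20% × £2,311 = £462.20. Cost to owner: £462.20. OOP to date £6,038.20. Insurer: £2,311 − £462.20 = £1,848.80.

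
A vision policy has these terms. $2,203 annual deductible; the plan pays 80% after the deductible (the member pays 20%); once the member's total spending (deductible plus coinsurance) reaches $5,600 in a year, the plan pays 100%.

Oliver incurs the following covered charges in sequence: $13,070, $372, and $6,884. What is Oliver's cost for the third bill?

Claim 1 — $13,070: $2,203 finishes the deductible; $10,867 goes to coinsurance; member's 20% is $2,173.40. Cost to member: $4,376.40. OOP to date $4,376.40.
Claim 2 — $372: deductible already satisfied, so member's share is 20% × $372 = $74.40. Member pays $74.40; OOP now $4,450.80.
Claim 3 — $6,884: deductible met; 20% of $6,884 = $1,376.80. That would push OOP to $5,827.60, over the $5,600 cap, so member pays $5,600 − $4,450.80 = $1,149.20.

$1,149.20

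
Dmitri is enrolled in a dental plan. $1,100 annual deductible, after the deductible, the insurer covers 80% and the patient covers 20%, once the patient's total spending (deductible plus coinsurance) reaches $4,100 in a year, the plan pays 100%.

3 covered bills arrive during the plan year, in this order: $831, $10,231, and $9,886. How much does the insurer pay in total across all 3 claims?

#1 ($831): fully absorbed by the deductible. Cost to patient: $831. OOP to date $831. Insurer: $831 − $831 = $0.
#2 ($10,231): $269 finishes the deductible; $9,962 goes to coinsurance; 20% of $9,962 = $1,992.40. Patient pays $2,261.40; OOP now $3,092.40. Plan pays $10,231 − $2,261.40 = $7,969.60.
#3 ($9,886): 20% coinsurance on $9,886 = $1,977.20. That would push OOP to $5,069.60, over the $4,100 cap, so patient pays $4,100 − $3,092.40 = $1,007.60. Insurer: $9,886 − $1,007.60 = $8,878.40.
Insurer total: $0 + $7,969.60 + $8,878.40 = $16,848.

$16,848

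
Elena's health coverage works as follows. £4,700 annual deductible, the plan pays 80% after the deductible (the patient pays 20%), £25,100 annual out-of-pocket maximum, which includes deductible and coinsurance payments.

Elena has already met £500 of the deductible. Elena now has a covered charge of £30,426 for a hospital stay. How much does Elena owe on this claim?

£9,445.20

Deductible still to meet: £4,700 − £500 = £4,200.
After the £4,200 deductible portion, £30,426 − £4,200 = £26,226 is subject to coinsurance.
20% of £26,226 = £5,245.20 falls to the patient.
Patient responsibility before any cap: £4,200 + £5,245.20 = £9,445.20.
Total out-of-pocket so far would be £500 + £9,445.20 = £9,945.20, below the £25,100 cap — no reduction.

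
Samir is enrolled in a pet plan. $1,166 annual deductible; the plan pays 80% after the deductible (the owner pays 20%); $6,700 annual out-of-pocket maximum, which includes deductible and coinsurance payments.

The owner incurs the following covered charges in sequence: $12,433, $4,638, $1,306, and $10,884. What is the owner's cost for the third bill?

Claim 1 — $12,433: $1,166 to deductible, leaving $11,267; coinsurance $11,267 × 20% = $2,253.40. Owner pays $3,419.40; OOP now $3,419.40.
Claim 2 — $4,638: deductible already satisfied, so owner's share is 20% × $4,638 = $927.60. Owner pays $927.60; OOP now $4,347.
Claim 3 — $1,306: deductible already satisfied, so owner's share is 20% × $1,306 = $261.20. Owner pays $261.20; OOP now $4,608.20.

$261.20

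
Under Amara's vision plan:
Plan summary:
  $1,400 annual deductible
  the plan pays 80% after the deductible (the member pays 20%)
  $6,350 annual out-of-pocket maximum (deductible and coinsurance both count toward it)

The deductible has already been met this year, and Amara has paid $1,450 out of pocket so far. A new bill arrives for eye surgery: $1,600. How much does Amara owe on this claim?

With the deductible met, the entire $1,600 is subject to coinsurance.
Member's 20% share of $1,600 is $320.
Total out-of-pocket so far would be $1,450 + $320 = $1,770, below the $6,350 cap — no reduction.

$320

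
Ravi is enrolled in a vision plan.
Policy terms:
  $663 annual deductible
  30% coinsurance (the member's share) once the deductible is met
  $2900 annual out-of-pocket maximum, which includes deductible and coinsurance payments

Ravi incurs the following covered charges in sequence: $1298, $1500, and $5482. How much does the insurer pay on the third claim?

Claim 1 ($1298): deductible takes $663, $635 remains; member's 30% is $190.50. Cost to member: $853.50. OOP to date $853.50. Plan pays $1298 − $853.50 = $444.50.
Claim 2 ($1500): 30% coinsurance on $1500 = $450. Member owes $450 (running OOP $1303.50). Insurer: $1500 − $450 = $1050.
Claim 3 ($5482): deductible met; 30% of $5482 = $1644.60. Adding that to $1303.50 gives $2948.10, past the $2900 cap; member pays only $2900 − $1303.50 = $1596.50. Plan pays $5482 − $1596.50 = $3885.50.

$3885.50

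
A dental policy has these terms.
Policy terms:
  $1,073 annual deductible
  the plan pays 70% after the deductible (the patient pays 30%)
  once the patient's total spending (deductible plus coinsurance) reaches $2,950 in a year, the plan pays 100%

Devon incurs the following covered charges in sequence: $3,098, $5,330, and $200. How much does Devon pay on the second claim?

$1,269.50

Claim 1 ($3,098): deductible takes $1,073, $2,025 remains; patient's 30% is $607.50. Cost to patient: $1,680.50. OOP to date $1,680.50.
Claim 2 ($5,330): deductible met; 30% of $5,330 = $1,599. OOP would hit $3,279.50 > $2,950, so the cap limits the patient to $2,950 − $1,680.50 = $1,269.50.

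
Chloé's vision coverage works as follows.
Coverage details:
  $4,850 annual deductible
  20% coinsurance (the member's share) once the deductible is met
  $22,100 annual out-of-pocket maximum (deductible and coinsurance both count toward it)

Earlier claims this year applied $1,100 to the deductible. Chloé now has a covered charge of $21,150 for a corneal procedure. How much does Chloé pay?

Deductible still to meet: $4,850 − $1,100 = $3,750.
After the $3,750 deductible portion, $21,150 − $3,750 = $17,400 is subject to coinsurance.
Member's 20% share of $17,400 is $3,480.
That puts the member's cost at $3,750 + $3,480 = $7,230 before any cap.
Total out-of-pocket so far would be $1,100 + $7,230 = $8,330, below the $22,100 cap — no reduction.

$7,230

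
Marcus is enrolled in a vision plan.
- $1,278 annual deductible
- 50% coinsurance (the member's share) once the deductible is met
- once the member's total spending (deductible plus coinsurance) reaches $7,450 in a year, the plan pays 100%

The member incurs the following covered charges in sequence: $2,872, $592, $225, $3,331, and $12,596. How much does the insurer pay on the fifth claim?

Claim 1 ($2,872): $1,278 to deductible, leaving $1,594; member's 50% is $797. Member pays $2,075; OOP now $2,075. Insurer: $2,872 − $2,075 = $797.
Claim 2 ($592): deductible already satisfied, so member's share is 50% × $592 = $296. Cost to member: $296. OOP to date $2,371. Insurer: $592 − $296 = $296.
Claim 3 ($225): 50% coinsurance on $225 = $112.50. Cost to member: $112.50. OOP to date $2,483.50. Insurer: $225 − $112.50 = $112.50.
Claim 4 ($3,331): deductible met; 50% of $3,331 = $1,665.50. Member owes $1,665.50 (running OOP $4,149). Insurer: $3,331 − $1,665.50 = $1,665.50.
Claim 5 ($12,596): 50% coinsurance on $12,596 = $6,298. Adding that to $4,149 gives $10,447, past the $7,450 cap; member pays only $7,450 − $4,149 = $3,301. Insurer: $12,596 − $3,301 = $9,295.

$9,295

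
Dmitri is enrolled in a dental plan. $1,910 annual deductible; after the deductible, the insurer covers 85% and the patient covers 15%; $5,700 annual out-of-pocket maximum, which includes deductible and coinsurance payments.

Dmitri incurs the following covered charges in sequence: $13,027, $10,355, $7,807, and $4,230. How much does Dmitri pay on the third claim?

#1 ($13,027): $1,910 finishes the deductible; $11,117 goes to coinsurance; 15% of $11,117 = $1,667.55. Patient owes $3,577.55 (running OOP $3,577.55).
#2 ($10,355): deductible already satisfied, so patient's share is 15% × $10,355 = $1,553.25. Cost to patient: $1,553.25. OOP to date $5,130.80.
#3 ($7,807): 15% coinsurance on $7,807 = $1,171.05. OOP would hit $6,301.85 > $5,700, so the cap limits the patient to $5,700 − $5,130.80 = $569.20.

$569.20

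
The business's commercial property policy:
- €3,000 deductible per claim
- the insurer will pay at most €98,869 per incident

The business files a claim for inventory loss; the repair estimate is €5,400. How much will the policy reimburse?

Subtract the deductible: €5,400 − €3,000 = €2,400.
€2,400 ≤ €98,869, so the limit doesn't bind; insurer pays €2,400.

€2,400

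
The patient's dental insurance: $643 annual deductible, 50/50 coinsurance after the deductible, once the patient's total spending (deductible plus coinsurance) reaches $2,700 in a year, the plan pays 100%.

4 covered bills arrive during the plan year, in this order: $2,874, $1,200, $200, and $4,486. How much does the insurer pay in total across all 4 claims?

$6,060

Claim 1 — $2,874: deductible takes $643, $2,231 remains; coinsurance $2,231 × 50% = $1,115.50. Patient pays $1,758.50; OOP now $1,758.50. Plan pays $2,874 − $1,758.50 = $1,115.50.
Claim 2 — $1,200: deductible already satisfied, so patient's share is 50% × $1,200 = $600. Cost to patient: $600. OOP to date $2,358.50. Insurer: $1,200 − $600 = $600.
Claim 3 — $200: deductible met; 50% of $200 = $100. Patient pays $100; OOP now $2,458.50. Insurer: $200 − $100 = $100.
Claim 4 — $4,486: deductible met; 50% of $4,486 = $2,243. That would push OOP to $4,701.50, over the $2,700 cap, so patient pays $2,700 − $2,458.50 = $241.50. Plan pays $4,486 − $241.50 = $4,244.50.
Insurer total = bills − patient's total = $8,760 − $2,700 = $6,060.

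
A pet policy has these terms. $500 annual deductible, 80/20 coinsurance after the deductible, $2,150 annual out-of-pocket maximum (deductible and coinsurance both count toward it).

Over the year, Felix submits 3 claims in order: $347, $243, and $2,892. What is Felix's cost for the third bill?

Claim 1 — $347: all of it applies to the deductible. Cost to owner: $347. OOP to date $347.
Claim 2 — $243: deductible takes $153, $90 remains; coinsurance $90 × 20% = $18. Owner pays $171; OOP now $518.
Claim 3 — $2,892: deductible met; 20% of $2,892 = $578.40. Owner pays $578.40; OOP now $1,096.40.

$578.40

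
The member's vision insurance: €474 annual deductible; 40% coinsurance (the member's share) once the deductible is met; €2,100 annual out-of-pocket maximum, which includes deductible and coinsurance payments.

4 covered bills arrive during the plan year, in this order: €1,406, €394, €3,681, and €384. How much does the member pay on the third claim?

Claim 1 (€1,406): €474 finishes the deductible; €932 goes to coinsurance; member's 40% is €372.80. Cost to member: €846.80. OOP to date €846.80.
Claim 2 (€394): deductible already satisfied, so member's share is 40% × €394 = €157.60. Member pays €157.60; OOP now €1,004.40.
Claim 3 (€3,681): 40% coinsurance on €3,681 = €1,472.40. OOP would hit €2,476.80 > €2,100, so the cap limits the member to €2,100 − €1,004.40 = €1,095.60.

€1,095.60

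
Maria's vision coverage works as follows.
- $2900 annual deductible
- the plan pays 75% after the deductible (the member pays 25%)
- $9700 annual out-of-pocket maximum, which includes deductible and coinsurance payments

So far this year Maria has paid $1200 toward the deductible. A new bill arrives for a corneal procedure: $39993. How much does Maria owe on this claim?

$8500

Remaining deductible: $2900 − $1200 = $1700.
The remaining $38293 (= $39993 − $1700) moves to coinsurance.
25% of $38293 = $9573.25 falls to the member.
Member responsibility before any cap: $1700 + $9573.25 = $11273.25.
Year-to-date out-of-pocket would reach $1200 + $11273.25 = $12473.25, above the $9700 maximum, so the member pays only $9700 − $1200 = $8500.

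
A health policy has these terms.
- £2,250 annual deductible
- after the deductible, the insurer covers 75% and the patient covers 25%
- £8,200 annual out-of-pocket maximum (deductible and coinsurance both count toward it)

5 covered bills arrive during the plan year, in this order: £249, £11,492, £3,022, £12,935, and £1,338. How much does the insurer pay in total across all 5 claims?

Claim 1 (£249): all of it applies to the deductible. Patient pays £249; OOP now £249. Plan pays £249 − £249 = £0.
Claim 2 (£11,492): deductible takes £2,001, £9,491 remains; coinsurance £9,491 × 25% = £2,372.75. Patient pays £4,373.75; OOP now £4,622.75. Insurer: £11,492 − £4,373.75 = £7,118.25.
Claim 3 (£3,022): deductible already satisfied, so patient's share is 25% × £3,022 = £755.50. Patient pays £755.50; OOP now £5,378.25. Plan pays £3,022 − £755.50 = £2,266.50.
Claim 4 (£12,935): deductible already satisfied, so patient's share is 25% × £12,935 = £3,233.75. That would push OOP to £8,612, over the £8,200 cap, so patient pays £8,200 − £5,378.25 = £2,821.75. Insurer: £12,935 − £2,821.75 = £10,113.25.
Claim 5 (£1,338): deductible already satisfied, so patient's share is 25% × £1,338 = £334.50. OOP would hit £8,534.50 > £8,200, so the cap limits the patient to £8,200 − £8,200 = £0. Plan pays £1,338 − £0 = £1,338.
Insurer total = bills − patient's total = £29,036 − £8,200 = £20,836.

£20,836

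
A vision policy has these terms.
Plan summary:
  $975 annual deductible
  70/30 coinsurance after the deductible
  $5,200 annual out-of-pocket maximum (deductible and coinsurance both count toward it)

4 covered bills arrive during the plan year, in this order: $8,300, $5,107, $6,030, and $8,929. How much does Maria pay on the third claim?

Claim 1 — $8,300: $975 to deductible, leaving $7,325; member's 30% is $2,197.50. Member owes $3,172.50 (running OOP $3,172.50).
Claim 2 — $5,107: deductible already satisfied, so member's share is 30% × $5,107 = $1,532.10. Member pays $1,532.10; OOP now $4,704.60.
Claim 3 — $6,030: 30% coinsurance on $6,030 = $1,809. Adding that to $4,704.60 gives $6,513.60, past the $5,200 cap; member pays only $5,200 − $4,704.60 = $495.40.

$495.40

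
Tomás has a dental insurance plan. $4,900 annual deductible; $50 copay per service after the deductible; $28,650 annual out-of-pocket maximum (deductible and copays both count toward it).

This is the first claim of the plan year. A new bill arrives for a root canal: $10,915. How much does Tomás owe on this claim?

The full $4,900 deductible is still open; $4,900 of this bill applies to it.
After the $4,900 deductible portion, $10,915 − $4,900 = $6,015 is subject to the copay.
Copay on this service: $50.
Patient responsibility before any cap: $4,900 + $50 = $4,950.
Cumulative spending $0 + $4,950 = $4,950 stays under the $28,650 maximum.

$4,950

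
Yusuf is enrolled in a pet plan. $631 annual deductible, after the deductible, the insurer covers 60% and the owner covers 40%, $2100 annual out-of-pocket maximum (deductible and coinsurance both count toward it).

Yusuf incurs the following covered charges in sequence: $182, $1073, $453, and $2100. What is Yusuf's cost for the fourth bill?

$840

Claim 1 — $182: entire amount goes to the deductible. Cost to owner: $182. OOP to date $182.
Claim 2 — $1073: $449 to deductible, leaving $624; 40% of $624 = $249.60. Cost to owner: $698.60. OOP to date $880.60.
Claim 3 — $453: deductible met; 40% of $453 = $181.20. Cost to owner: $181.20. OOP to date $1061.80.
Claim 4 — $2100: deductible met; 40% of $2100 = $840. Owner pays $840; OOP now $1901.80.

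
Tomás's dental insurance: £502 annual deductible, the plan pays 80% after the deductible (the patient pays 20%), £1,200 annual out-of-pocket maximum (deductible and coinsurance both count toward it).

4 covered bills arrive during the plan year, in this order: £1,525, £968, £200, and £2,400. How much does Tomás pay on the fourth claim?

£259.80

Claim 1 — £1,525: deductible takes £502, £1,023 remains; coinsurance £1,023 × 20% = £204.60. Patient owes £706.60 (running OOP £706.60).
Claim 2 — £968: 20% coinsurance on £968 = £193.60. Cost to patient: £193.60. OOP to date £900.20.
Claim 3 — £200: deductible already satisfied, so patient's share is 20% × £200 = £40. Cost to patient: £40. OOP to date £940.20.
Claim 4 — £2,400: deductible already satisfied, so patient's share is 20% × £2,400 = £480. Adding that to £940.20 gives £1,420.20, past the £1,200 cap; patient pays only £1,200 − £940.20 = £259.80.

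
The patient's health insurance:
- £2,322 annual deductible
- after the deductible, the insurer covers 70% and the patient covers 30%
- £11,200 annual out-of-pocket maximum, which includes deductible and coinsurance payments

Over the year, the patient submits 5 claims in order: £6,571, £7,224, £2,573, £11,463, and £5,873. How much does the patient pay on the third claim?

Bill 1, £6,571: deductible takes £2,322, £4,249 remains; patient's 30% is £1,274.70. Patient pays £3,596.70; OOP now £3,596.70.
Bill 2, £7,224: deductible already satisfied, so patient's share is 30% × £7,224 = £2,167.20. Patient owes £2,167.20 (running OOP £5,763.90).
Bill 3, £2,573: deductible already satisfied, so patient's share is 30% × £2,573 = £771.90. Patient pays £771.90; OOP now £6,535.80.

£771.90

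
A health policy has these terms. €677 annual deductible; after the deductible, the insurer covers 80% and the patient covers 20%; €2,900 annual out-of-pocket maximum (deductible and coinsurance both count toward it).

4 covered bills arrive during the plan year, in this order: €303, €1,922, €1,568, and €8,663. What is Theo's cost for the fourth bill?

€1,599.80

Claim 1 (€303): entire amount goes to the deductible. Cost to patient: €303. OOP to date €303.
Claim 2 (€1,922): €374 finishes the deductible; €1,548 goes to coinsurance; 20% of €1,548 = €309.60. Patient owes €683.60 (running OOP €986.60).
Claim 3 (€1,568): deductible met; 20% of €1,568 = €313.60. Cost to patient: €313.60. OOP to date €1,300.20.
Claim 4 (€8,663): 20% coinsurance on €8,663 = €1,732.60. That would push OOP to €3,032.80, over the €2,900 cap, so patient pays €2,900 − €1,300.20 = €1,599.80.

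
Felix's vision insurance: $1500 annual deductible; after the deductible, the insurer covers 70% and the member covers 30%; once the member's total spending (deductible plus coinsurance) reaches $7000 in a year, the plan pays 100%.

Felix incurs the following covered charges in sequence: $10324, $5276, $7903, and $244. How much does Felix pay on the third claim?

Claim 1 — $10324: $1500 finishes the deductible; $8824 goes to coinsurance; coinsurance $8824 × 30% = $2647.20. Member owes $4147.20 (running OOP $4147.20).
Claim 2 — $5276: deductible met; 30% of $5276 = $1582.80. Member owes $1582.80 (running OOP $5730).
Claim 3 — $7903: deductible met; 30% of $7903 = $2370.90. OOP would hit $8100.90 > $7000, so the cap limits the member to $7000 − $5730 = $1270.

$1270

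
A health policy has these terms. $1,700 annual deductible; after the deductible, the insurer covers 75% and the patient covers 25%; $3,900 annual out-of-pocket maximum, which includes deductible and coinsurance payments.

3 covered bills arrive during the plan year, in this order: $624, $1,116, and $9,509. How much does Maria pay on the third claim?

Claim 1 ($624): entire amount goes to the deductible. Patient owes $624 (running OOP $624).
Claim 2 ($1,116): $1,076 to deductible, leaving $40; 25% of $40 = $10. Patient pays $1,086; OOP now $1,710.
Claim 3 ($9,509): deductible met; 25% of $9,509 = $2,377.25. That would push OOP to $4,087.25, over the $3,900 cap, so patient pays $3,900 − $1,710 = $2,190.

$2,190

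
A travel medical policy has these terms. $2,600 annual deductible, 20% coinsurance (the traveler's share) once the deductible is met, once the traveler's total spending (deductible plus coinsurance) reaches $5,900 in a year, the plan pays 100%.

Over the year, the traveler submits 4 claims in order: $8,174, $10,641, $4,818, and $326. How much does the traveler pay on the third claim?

Claim 1 — $8,174: $2,600 finishes the deductible; $5,574 goes to coinsurance; traveler's 20% is $1,114.80. Traveler pays $3,714.80; OOP now $3,714.80.
Claim 2 — $10,641: 20% coinsurance on $10,641 = $2,128.20. Cost to traveler: $2,128.20. OOP to date $5,843.
Claim 3 — $4,818: deductible met; 20% of $4,818 = $963.60. Adding that to $5,843 gives $6,806.60, past the $5,900 cap; traveler pays only $5,900 − $5,843 = $57.

$57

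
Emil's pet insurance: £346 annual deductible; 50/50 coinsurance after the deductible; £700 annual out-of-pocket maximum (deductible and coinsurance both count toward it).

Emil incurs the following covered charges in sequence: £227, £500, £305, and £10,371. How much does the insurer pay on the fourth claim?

Bill 1, £227: all of it applies to the deductible. Cost to owner: £227. OOP to date £227. Insurer: £227 − £227 = £0.
Bill 2, £500: deductible takes £119, £381 remains; owner's 50% is £190.50. Owner owes £309.50 (running OOP £536.50). Insurer: £500 − £309.50 = £190.50.
Bill 3, £305: deductible already satisfied, so owner's share is 50% × £305 = £152.50. Owner pays £152.50; OOP now £689. Insurer: £305 − £152.50 = £152.50.
Bill 4, £10,371: deductible met; 50% of £10,371 = £5,185.50. OOP would hit £5,874.50 > £700, so the cap limits the owner to £700 − £689 = £11. Insurer: £10,371 − £11 = £10,360.

£10,360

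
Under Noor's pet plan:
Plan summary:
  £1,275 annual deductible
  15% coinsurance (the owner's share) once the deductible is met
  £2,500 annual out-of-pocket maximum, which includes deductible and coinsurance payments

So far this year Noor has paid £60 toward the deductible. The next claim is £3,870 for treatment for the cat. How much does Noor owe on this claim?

£60 of the £1,275 deductible is already met, leaving £1,215.
That leaves £3,870 − £1,215 = £2,655 for coinsurance.
Owner's 15% share of £2,655 is £398.25.
So the owner owes £1,215 + £398.25 = £1,613.25 before any cap.
Cumulative spending £60 + £1,613.25 = £1,673.25 stays under the £2,500 maximum.

£1,613.25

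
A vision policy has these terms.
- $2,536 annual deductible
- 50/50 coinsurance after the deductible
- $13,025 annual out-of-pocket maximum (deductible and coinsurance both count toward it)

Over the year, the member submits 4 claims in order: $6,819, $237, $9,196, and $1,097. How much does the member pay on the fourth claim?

#1 ($6,819): $2,536 to deductible, leaving $4,283; coinsurance $4,283 × 50% = $2,141.50. Member owes $4,677.50 (running OOP $4,677.50).
#2 ($237): 50% coinsurance on $237 = $118.50. Member pays $118.50; OOP now $4,796.
#3 ($9,196): deductible already satisfied, so member's share is 50% × $9,196 = $4,598. Member owes $4,598 (running OOP $9,394).
#4 ($1,097): deductible met; 50% of $1,097 = $548.50. Member pays $548.50; OOP now $9,942.50.

$548.50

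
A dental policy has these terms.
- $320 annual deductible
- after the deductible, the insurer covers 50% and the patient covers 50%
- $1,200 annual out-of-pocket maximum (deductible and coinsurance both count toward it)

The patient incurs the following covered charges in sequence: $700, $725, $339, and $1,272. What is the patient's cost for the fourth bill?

Claim 1 ($700): deductible takes $320, $380 remains; patient's 50% is $190. Patient pays $510; OOP now $510.
Claim 2 ($725): deductible met; 50% of $725 = $362.50. Patient pays $362.50; OOP now $872.50.
Claim 3 ($339): deductible met; 50% of $339 = $169.50. Cost to patient: $169.50. OOP to date $1,042.
Claim 4 ($1,272): 50% coinsurance on $1,272 = $636. That would push OOP to $1,678, over the $1,200 cap, so patient pays $1,200 − $1,042 = $158.

$158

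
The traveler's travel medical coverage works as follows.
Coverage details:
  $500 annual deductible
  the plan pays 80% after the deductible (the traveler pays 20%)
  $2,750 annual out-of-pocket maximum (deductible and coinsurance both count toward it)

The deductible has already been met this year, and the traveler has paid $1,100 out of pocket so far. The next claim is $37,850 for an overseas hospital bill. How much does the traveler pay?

$1,650

The deductible is already satisfied, so the full bill goes to coinsurance.
Coinsurance: $37,850 × 20% = $7,570.
Adding $7,570 to the $1,100 already spent would give $8,670, which exceeds the $2,750 cap; the traveler pays just $2,750 − $1,100 = $1,650.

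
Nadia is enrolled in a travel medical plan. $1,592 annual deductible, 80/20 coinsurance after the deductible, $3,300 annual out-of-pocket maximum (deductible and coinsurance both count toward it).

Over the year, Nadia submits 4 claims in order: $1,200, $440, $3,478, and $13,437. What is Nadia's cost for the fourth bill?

$1,002.80

Bill 1, $1,200: all of it applies to the deductible. Traveler pays $1,200; OOP now $1,200.
Bill 2, $440: deductible takes $392, $48 remains; traveler's 20% is $9.60. Traveler owes $401.60 (running OOP $1,601.60).
Bill 3, $3,478: 20% coinsurance on $3,478 = $695.60. Traveler owes $695.60 (running OOP $2,297.20).
Bill 4, $13,437: deductible already satisfied, so traveler's share is 20% × $13,437 = $2,687.40. OOP would hit $4,984.60 > $3,300, so the cap limits the traveler to $3,300 − $2,297.20 = $1,002.80.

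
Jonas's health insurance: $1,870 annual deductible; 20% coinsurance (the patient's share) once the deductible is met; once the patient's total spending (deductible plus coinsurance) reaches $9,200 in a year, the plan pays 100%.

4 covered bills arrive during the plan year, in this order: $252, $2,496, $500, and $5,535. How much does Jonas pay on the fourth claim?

$1,107

Claim 1 — $252: all of it applies to the deductible. Cost to patient: $252. OOP to date $252.
Claim 2 — $2,496: $1,618 finishes the deductible; $878 goes to coinsurance; 20% of $878 = $175.60. Cost to patient: $1,793.60. OOP to date $2,045.60.
Claim 3 — $500: deductible already satisfied, so patient's share is 20% × $500 = $100. Patient pays $100; OOP now $2,145.60.
Claim 4 — $5,535: deductible already satisfied, so patient's share is 20% × $5,535 = $1,107. Patient pays $1,107; OOP now $3,252.60.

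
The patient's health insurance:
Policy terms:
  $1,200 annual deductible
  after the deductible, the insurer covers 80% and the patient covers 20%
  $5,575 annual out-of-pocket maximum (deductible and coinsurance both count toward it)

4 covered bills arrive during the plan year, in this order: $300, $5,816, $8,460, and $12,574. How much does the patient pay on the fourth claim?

$1,699.80

Claim 1 ($300): entire amount goes to the deductible. Patient pays $300; OOP now $300.
Claim 2 ($5,816): $900 finishes the deductible; $4,916 goes to coinsurance; patient's 20% is $983.20. Patient pays $1,883.20; OOP now $2,183.20.
Claim 3 ($8,460): 20% coinsurance on $8,460 = $1,692. Patient pays $1,692; OOP now $3,875.20.
Claim 4 ($12,574): deductible met; 20% of $12,574 = $2,514.80. That would push OOP to $6,390, over the $5,575 cap, so patient pays $5,575 − $3,875.20 = $1,699.80.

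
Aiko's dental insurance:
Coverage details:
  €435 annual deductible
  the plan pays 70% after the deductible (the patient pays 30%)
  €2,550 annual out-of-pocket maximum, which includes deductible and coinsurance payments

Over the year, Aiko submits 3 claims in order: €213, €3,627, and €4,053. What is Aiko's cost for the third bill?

€1,093.50

Claim 1 (€213): all of it applies to the deductible. Patient owes €213 (running OOP €213).
Claim 2 (€3,627): €222 finishes the deductible; €3,405 goes to coinsurance; patient's 30% is €1,021.50. Cost to patient: €1,243.50. OOP to date €1,456.50.
Claim 3 (€4,053): deductible already satisfied, so patient's share is 30% × €4,053 = €1,215.90. OOP would hit €2,672.40 > €2,550, so the cap limits the patient to €2,550 − €1,456.50 = €1,093.50.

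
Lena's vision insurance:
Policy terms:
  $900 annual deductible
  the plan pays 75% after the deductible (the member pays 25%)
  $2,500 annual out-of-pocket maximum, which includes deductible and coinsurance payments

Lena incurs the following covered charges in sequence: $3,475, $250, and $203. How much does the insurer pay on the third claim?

Bill 1, $3,475: $900 finishes the deductible; $2,575 goes to coinsurance; coinsurance $2,575 × 25% = $643.75. Member pays $1,543.75; OOP now $1,543.75. Insurer: $3,475 − $1,543.75 = $1,931.25.
Bill 2, $250: 25% coinsurance on $250 = $62.50. Member owes $62.50 (running OOP $1,606.25). Plan pays $250 − $62.50 = $187.50.
Bill 3, $203: 25% coinsurance on $203 = $50.75. Cost to member: $50.75. OOP to date $1,657. Plan pays $203 − $50.75 = $152.25.

$152.25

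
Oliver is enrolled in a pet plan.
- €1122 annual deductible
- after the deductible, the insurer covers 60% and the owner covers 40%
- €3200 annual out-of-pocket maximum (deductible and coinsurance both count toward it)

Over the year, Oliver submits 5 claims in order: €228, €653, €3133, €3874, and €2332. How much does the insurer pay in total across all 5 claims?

€7020

Bill 1, €228: entire amount goes to the deductible. Owner pays €228; OOP now €228. Insurer: €228 − €228 = €0.
Bill 2, €653: all of it applies to the deductible. Cost to owner: €653. OOP to date €881. Insurer: €653 − €653 = €0.
Bill 3, €3133: €241 to deductible, leaving €2892; coinsurance €2892 × 40% = €1156.80. Cost to owner: €1397.80. OOP to date €2278.80. Plan pays €3133 − €1397.80 = €1735.20.
Bill 4, €3874: 40% coinsurance on €3874 = €1549.60. OOP would hit €3828.40 > €3200, so the cap limits the owner to €3200 − €2278.80 = €921.20. Plan pays €3874 − €921.20 = €2952.80.
Bill 5, €2332: 40% coinsurance on €2332 = €932.80. OOP would hit €4132.80 > €3200, so the cap limits the owner to €3200 − €3200 = €0. Plan pays €2332 − €0 = €2332.
Insurer total: €0 + €0 + €1735.20 + €2952.80 + €2332 = €7020.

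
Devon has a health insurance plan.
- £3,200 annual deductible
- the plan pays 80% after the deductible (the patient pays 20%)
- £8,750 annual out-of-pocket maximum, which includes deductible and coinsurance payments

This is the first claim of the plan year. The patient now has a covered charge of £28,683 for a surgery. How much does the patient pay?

£8,296.60

Deductible not yet touched, so the first £3,200 of the bill goes to the deductible.
After the £3,200 deductible portion, £28,683 − £3,200 = £25,483 is subject to coinsurance.
Patient's 20% share of £25,483 is £5,096.60.
Patient responsibility before any cap: £3,200 + £5,096.60 = £8,296.60.
Total out-of-pocket so far would be £0 + £8,296.60 = £8,296.60, below the £8,750 cap — no reduction.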